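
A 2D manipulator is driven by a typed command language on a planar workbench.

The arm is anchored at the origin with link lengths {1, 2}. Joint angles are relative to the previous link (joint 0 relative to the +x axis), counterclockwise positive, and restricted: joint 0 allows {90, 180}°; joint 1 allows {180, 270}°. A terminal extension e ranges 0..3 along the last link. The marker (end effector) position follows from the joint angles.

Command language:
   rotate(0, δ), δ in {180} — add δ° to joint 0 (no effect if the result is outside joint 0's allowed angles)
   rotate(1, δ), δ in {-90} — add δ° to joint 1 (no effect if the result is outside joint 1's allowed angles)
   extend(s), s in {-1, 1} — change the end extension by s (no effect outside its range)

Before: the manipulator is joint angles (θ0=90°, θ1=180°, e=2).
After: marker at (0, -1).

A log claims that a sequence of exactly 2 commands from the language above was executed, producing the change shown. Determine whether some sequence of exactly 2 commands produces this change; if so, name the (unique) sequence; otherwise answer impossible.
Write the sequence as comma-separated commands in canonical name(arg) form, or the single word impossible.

initial: joint angles (θ0=90°, θ1=180°, e=2)
[1] after extend(-1): joint angles (θ0=90°, θ1=180°, e=1)
[2] after extend(-1): joint angles (θ0=90°, θ1=180°, e=0)
no rival 2-sequence matches.

extend(-1), extend(-1)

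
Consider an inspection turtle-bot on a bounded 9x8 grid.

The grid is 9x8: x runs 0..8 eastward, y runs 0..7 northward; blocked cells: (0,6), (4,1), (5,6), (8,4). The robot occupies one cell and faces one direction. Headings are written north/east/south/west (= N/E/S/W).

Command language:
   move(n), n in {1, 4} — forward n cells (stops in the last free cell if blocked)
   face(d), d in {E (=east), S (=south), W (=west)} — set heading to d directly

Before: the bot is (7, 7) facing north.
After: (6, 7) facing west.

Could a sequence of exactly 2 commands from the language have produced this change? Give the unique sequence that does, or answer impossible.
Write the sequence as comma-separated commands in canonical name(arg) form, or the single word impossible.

key: position moved to (6,7) AND the heading swung to W — translation plus rotation needed
t0: (7, 7) facing north
step 1 (face(W)): (7, 7) facing west
step 2 (move(1)): (6, 7) facing west
no other 2-command option fits: unique.

face(W), move(1)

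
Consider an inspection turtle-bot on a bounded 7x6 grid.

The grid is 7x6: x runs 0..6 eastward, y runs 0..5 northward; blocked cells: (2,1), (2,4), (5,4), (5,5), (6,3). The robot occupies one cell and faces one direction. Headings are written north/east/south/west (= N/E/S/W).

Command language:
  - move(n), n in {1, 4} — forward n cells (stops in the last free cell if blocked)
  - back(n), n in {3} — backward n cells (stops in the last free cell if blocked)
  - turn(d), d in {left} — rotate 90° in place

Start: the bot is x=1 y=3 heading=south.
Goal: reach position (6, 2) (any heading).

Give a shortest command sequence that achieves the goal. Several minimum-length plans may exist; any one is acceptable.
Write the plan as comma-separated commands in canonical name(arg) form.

t0: x=1 y=3 heading=south
[1] after move(1): x=1 y=2 heading=south
[2] after turn(left): x=1 y=2 heading=east
[3] after move(1): x=2 y=2 heading=east
[4] after move(4): x=6 y=2 heading=east
no 3-step plan works, so 4 is optimal.

move(1), turn(left), move(1), move(4)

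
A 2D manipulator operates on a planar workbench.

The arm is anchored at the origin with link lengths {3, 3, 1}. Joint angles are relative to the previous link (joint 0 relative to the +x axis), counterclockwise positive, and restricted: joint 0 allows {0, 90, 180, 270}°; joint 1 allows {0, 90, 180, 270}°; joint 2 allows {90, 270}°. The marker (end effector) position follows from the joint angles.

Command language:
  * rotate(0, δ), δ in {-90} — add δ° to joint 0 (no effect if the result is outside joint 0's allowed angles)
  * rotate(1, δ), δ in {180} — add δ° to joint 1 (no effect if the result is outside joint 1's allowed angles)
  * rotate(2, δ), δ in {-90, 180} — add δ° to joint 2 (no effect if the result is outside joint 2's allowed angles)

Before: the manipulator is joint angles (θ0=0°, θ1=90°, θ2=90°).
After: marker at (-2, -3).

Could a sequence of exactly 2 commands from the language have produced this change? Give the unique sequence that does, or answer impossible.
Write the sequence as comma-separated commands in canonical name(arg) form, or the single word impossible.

start: joint angles (θ0=0°, θ1=90°, θ2=90°)
t=1 rotate(0, -90) ⇒ joint angles (θ0=270°, θ1=90°, θ2=90°)
t=2 rotate(0, -90) ⇒ joint angles (θ0=180°, θ1=90°, θ2=90°)
all 16 alternatives checked — unique.

rotate(0, -90), rotate(0, -90)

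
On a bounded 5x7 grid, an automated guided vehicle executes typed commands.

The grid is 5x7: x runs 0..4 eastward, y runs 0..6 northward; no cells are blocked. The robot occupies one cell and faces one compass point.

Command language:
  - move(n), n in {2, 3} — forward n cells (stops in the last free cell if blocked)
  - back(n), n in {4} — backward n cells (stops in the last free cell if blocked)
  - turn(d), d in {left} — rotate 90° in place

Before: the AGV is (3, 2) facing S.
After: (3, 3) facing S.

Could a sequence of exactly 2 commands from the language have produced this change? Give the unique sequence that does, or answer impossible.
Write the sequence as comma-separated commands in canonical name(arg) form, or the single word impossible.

back(4), move(3)

key: still facing S at the end — nothing in the sequence rotates
initial: (3, 2) facing S
t=1 back(4) ⇒ (3, 6) facing S
t=2 move(3) ⇒ (3, 3) facing S
no rival 2-sequence matches.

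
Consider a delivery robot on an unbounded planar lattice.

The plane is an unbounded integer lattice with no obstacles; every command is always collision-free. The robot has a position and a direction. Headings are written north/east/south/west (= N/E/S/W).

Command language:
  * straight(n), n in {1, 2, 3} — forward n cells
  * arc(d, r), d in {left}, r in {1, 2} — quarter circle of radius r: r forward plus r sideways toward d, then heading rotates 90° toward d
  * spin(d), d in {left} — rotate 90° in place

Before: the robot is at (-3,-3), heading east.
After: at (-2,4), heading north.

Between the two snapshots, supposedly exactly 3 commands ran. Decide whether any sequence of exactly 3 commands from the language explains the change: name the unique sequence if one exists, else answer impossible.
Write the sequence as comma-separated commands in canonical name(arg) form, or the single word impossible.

key: running straight(3) before arc(left, 1) would end elsewhere — order is forced
start: at (-3,-3), heading east
step 1 (arc(left, 1)): at (-2,-2), heading north
step 2 (straight(3)): at (-2,1), heading north
step 3 (straight(3)): at (-2,4), heading north
all 216 alternatives checked — unique.

arc(left, 1), straight(3), straight(3)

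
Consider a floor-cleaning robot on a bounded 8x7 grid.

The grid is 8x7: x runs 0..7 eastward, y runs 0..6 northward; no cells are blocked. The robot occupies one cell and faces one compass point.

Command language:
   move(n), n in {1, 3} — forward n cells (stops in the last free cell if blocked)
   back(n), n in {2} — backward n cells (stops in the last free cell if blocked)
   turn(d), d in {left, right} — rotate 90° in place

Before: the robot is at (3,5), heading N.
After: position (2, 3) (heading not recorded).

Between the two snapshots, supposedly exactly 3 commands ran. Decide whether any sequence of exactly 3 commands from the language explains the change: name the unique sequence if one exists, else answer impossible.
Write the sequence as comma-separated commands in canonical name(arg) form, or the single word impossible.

key: order matters: swapping back(2) and move(1) lands elsewhere
initial: at (3,5), heading N
1. back(2) → at (3,3), heading N
2. turn(left) → at (3,3), heading W
3. move(1) → at (2,3), heading W
no other 3-command option fits: unique.

back(2), turn(left), move(1)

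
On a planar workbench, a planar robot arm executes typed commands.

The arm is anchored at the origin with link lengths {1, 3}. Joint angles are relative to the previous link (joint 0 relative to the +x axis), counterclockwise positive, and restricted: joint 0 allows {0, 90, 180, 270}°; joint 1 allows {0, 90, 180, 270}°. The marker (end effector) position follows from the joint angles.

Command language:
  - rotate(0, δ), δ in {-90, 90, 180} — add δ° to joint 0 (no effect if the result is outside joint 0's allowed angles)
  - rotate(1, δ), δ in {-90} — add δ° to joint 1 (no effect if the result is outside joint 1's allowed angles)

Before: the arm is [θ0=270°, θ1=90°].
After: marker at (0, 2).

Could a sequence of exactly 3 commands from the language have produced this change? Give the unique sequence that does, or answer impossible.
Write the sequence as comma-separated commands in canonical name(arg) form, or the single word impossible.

rotate(1, -90), rotate(1, -90), rotate(1, -90)

begin: [θ0=270°, θ1=90°]
t=1 rotate(1, -90) ⇒ [θ0=270°, θ1=0°]
t=2 rotate(1, -90) ⇒ [θ0=270°, θ1=270°]
t=3 rotate(1, -90) ⇒ [θ0=270°, θ1=180°]
uniquely the one of 64 3-step routes that fits.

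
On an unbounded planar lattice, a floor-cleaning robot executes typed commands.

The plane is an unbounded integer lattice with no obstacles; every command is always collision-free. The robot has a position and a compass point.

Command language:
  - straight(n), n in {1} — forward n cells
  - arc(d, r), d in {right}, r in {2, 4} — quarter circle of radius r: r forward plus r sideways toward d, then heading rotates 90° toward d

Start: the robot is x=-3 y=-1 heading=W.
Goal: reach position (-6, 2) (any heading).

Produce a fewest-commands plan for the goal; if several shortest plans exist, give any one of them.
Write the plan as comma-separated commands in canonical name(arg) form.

start: x=-3 y=-1 heading=W
step 1 (straight(1)): x=-4 y=-1 heading=W
step 2 (arc(right, 2)): x=-6 y=1 heading=N
step 3 (straight(1)): x=-6 y=2 heading=N
minimal: 3 command(s), checked below 3.

straight(1), arc(right, 2), straight(1)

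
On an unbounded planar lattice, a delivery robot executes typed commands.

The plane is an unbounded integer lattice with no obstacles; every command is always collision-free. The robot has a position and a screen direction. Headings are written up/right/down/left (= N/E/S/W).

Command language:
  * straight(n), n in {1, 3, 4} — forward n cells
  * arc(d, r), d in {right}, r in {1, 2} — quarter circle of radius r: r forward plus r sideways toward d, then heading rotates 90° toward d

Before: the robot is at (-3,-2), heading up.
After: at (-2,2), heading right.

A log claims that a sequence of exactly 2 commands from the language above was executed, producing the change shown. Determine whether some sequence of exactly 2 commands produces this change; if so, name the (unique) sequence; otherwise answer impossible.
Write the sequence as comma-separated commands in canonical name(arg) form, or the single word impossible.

key: position moved to (-2,2) AND the heading swung to E — translation plus rotation needed
initial: at (-3,-2), heading up
step 1 (straight(3)): at (-3,1), heading up
step 2 (arc(right, 1)): at (-2,2), heading right
uniquely the one of 25 2-step routes that fits.

straight(3), arc(right, 1)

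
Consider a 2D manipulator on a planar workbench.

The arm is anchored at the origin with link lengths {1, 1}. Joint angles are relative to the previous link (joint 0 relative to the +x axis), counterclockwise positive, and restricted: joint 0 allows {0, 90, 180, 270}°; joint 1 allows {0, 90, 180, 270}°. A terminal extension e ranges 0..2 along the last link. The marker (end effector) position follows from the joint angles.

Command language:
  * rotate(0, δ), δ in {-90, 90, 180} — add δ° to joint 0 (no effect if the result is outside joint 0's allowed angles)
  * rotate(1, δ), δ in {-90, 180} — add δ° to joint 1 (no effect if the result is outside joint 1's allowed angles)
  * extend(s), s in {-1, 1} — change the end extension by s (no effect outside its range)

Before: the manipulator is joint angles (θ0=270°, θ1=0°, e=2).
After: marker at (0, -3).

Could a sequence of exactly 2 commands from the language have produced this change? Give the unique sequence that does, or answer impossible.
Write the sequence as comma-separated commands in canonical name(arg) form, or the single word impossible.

extend(1), extend(-1)

key: running extend(-1) before extend(1) would end elsewhere — order is forced
initial: joint angles (θ0=270°, θ1=0°, e=2)
1. extend(1) → joint angles (θ0=270°, θ1=0°, e=2)
2. extend(-1) → joint angles (θ0=270°, θ1=0°, e=1)
no rival 2-sequence matches.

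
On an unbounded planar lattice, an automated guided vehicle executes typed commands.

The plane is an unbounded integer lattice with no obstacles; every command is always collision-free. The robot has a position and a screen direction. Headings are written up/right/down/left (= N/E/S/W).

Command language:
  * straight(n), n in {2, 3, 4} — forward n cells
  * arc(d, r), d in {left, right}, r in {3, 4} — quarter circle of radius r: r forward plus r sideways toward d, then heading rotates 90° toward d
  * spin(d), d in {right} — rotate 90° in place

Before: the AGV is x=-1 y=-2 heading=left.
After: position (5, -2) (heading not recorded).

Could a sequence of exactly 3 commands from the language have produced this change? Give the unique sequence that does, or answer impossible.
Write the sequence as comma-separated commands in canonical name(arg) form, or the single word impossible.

key: order matters: swapping spin(right) and arc(right, 3) lands elsewhere
from: x=-1 y=-2 heading=left
step 1 (spin(right)): x=-1 y=-2 heading=up
step 2 (arc(right, 3)): x=2 y=1 heading=right
step 3 (arc(right, 3)): x=5 y=-2 heading=down
all 512 alternatives checked — unique.

spin(right), arc(right, 3), arc(right, 3)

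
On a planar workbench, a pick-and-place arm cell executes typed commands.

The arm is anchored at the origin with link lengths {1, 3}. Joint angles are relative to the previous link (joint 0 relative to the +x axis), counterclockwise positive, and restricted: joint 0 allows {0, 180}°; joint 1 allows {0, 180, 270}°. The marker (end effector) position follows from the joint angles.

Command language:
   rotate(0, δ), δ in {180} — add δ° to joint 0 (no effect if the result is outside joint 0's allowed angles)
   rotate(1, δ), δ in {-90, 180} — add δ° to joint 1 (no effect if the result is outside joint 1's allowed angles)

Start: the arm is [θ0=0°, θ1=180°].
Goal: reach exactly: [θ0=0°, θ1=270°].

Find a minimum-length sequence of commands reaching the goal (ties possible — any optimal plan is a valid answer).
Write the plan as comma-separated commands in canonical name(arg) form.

rotate(1, 180), rotate(1, -90)

t0: [θ0=0°, θ1=180°]
[1] after rotate(1, 180): [θ0=0°, θ1=0°]
[2] after rotate(1, -90): [θ0=0°, θ1=270°]
minimal: 2 command(s), checked below 2.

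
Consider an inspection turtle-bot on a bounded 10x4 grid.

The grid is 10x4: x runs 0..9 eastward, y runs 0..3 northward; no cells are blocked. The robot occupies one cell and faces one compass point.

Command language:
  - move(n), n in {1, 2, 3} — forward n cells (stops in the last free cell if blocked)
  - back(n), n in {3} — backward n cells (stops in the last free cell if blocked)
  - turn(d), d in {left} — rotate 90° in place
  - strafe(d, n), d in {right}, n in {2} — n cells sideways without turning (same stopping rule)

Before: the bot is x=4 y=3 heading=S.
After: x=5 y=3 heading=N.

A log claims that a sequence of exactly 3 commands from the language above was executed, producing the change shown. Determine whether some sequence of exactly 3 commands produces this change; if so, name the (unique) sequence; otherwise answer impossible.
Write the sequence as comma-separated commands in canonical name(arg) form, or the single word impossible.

turn(left), move(1), turn(left)

key: cell and facing (now N) both changed — the 3 commands mix motion and turning
t0: x=4 y=3 heading=S
[1] after turn(left): x=4 y=3 heading=E
[2] after move(1): x=5 y=3 heading=E
[3] after turn(left): x=5 y=3 heading=N
all 216 alternatives checked — unique.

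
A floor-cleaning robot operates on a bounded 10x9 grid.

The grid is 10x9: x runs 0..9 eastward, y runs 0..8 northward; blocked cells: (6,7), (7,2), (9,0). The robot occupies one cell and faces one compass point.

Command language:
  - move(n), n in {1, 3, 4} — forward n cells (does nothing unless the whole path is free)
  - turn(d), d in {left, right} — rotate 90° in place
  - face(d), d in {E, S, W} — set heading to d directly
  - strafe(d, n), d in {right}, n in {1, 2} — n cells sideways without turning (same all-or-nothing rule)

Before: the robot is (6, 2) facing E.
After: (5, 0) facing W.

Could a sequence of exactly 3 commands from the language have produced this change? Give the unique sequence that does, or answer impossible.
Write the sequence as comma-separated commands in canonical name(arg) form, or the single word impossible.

strafe(right, 2), face(W), move(1)

key: running move(1) before strafe(right, 2) would end elsewhere — order is forced
from: (6, 2) facing E
t=1 strafe(right, 2) ⇒ (6, 0) facing E
t=2 face(W) ⇒ (6, 0) facing W
t=3 move(1) ⇒ (5, 0) facing W
all 1000 alternatives checked — unique.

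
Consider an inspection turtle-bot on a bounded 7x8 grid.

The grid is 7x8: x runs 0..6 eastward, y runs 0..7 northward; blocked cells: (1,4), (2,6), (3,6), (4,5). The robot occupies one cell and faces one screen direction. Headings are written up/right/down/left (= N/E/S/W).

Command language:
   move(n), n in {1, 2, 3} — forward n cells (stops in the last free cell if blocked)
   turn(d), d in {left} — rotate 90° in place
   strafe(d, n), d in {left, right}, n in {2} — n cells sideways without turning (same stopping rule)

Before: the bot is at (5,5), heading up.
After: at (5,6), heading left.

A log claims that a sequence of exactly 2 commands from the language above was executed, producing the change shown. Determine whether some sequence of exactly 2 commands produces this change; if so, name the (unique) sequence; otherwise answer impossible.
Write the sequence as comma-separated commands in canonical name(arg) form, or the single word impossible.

key: position moved to (5,6) AND the heading swung to W — translation plus rotation needed
t0: at (5,5), heading up
1. move(1) → at (5,6), heading up
2. turn(left) → at (5,6), heading left
uniquely the one of 36 2-step routes that fits.

move(1), turn(left)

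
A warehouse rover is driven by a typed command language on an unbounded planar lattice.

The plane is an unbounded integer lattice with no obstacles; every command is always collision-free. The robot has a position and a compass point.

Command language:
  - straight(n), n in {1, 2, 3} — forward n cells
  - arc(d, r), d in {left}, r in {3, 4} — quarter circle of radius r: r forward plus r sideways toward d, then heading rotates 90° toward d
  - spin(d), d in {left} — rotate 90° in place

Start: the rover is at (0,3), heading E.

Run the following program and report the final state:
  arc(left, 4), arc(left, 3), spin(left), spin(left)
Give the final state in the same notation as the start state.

t0: at (0,3), heading E
step 1 (arc(left, 4)): at (4,7), heading N
step 2 (arc(left, 3)): at (1,10), heading W
step 3 (spin(left)): at (1,10), heading S
step 4 (spin(left)): at (1,10), heading E

at (1,10), heading E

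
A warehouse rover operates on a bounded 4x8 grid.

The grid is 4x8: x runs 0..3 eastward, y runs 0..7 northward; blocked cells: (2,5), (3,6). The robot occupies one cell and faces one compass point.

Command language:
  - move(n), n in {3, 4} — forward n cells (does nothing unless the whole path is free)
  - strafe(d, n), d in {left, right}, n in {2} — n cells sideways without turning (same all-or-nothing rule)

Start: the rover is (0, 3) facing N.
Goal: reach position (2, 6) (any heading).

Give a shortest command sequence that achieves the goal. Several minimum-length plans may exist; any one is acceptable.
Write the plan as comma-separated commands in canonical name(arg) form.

move(3), strafe(right, 2)

from: (0, 3) facing N
[1] after move(3): (0, 6) facing N
[2] after strafe(right, 2): (2, 6) facing N
nothing shorter than 2 reaches the goal.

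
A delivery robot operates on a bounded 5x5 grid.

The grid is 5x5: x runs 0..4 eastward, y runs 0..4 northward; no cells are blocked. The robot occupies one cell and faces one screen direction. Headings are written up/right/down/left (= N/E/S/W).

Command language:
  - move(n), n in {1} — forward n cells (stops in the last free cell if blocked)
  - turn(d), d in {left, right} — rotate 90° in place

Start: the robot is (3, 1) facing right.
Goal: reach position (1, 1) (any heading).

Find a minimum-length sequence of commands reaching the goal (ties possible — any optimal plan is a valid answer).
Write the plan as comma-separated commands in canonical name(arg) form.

from: (3, 1) facing right
t=1 turn(left) ⇒ (3, 1) facing up
t=2 turn(left) ⇒ (3, 1) facing left
t=3 move(1) ⇒ (2, 1) facing left
t=4 move(1) ⇒ (1, 1) facing left
shorter routes all fall short; 4 is best.

turn(left), turn(left), move(1), move(1)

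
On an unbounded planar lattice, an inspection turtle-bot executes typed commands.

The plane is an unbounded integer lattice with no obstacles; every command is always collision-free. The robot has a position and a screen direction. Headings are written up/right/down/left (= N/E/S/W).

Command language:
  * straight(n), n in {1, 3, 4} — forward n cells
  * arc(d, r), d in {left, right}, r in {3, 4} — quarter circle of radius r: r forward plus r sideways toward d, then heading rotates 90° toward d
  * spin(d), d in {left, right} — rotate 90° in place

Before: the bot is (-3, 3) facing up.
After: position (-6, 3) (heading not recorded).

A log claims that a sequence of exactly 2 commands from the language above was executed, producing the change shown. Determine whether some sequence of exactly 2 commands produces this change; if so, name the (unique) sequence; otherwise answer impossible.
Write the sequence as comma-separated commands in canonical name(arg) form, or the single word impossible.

spin(left), straight(3)

key: running straight(3) before spin(left) would end elsewhere — order is forced
begin: (-3, 3) facing up
t=1 spin(left) ⇒ (-3, 3) facing left
t=2 straight(3) ⇒ (-6, 3) facing left
uniquely the one of 81 2-step routes that fits.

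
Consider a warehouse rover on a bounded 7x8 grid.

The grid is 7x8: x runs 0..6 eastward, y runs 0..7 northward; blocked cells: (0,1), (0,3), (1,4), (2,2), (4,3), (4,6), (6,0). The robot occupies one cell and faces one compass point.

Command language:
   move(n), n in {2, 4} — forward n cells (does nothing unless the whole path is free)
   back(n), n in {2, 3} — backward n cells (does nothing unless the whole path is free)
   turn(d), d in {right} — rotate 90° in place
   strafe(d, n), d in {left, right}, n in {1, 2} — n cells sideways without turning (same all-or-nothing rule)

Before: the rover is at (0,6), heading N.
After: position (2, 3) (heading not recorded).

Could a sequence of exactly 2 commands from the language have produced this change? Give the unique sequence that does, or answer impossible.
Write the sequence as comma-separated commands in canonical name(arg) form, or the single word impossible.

strafe(right, 2), back(3)

key: running back(3) before strafe(right, 2) would end elsewhere — order is forced
t0: at (0,6), heading N
1. strafe(right, 2) → at (2,6), heading N
2. back(3) → at (2,3), heading N
no rival 2-sequence matches.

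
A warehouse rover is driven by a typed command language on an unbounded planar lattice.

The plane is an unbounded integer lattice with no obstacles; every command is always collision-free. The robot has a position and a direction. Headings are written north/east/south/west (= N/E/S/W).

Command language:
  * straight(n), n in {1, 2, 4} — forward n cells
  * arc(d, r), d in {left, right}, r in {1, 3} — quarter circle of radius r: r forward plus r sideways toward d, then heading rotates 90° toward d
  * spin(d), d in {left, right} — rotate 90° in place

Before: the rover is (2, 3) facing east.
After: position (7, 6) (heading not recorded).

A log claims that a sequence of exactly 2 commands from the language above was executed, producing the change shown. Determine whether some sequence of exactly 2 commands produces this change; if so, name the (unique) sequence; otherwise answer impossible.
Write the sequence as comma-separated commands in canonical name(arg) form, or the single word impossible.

straight(2), arc(left, 3)

key: order matters: swapping straight(2) and arc(left, 3) lands elsewhere
t0: (2, 3) facing east
step 1 (straight(2)): (4, 3) facing east
step 2 (arc(left, 3)): (7, 6) facing north
no other 2-command option fits: unique.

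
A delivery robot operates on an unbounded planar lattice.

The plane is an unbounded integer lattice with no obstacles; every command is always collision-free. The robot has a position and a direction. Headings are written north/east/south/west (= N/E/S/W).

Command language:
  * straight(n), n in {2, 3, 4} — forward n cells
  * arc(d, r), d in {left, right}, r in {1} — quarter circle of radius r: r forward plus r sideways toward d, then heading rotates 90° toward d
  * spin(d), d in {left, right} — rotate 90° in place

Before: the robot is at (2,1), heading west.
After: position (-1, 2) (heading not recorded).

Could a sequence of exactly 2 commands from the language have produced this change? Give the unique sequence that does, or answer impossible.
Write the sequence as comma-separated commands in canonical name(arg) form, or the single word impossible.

key: order matters: swapping straight(2) and arc(right, 1) lands elsewhere
from: at (2,1), heading west
1. straight(2) → at (0,1), heading west
2. arc(right, 1) → at (-1,2), heading north
all 49 alternatives checked — unique.

straight(2), arc(right, 1)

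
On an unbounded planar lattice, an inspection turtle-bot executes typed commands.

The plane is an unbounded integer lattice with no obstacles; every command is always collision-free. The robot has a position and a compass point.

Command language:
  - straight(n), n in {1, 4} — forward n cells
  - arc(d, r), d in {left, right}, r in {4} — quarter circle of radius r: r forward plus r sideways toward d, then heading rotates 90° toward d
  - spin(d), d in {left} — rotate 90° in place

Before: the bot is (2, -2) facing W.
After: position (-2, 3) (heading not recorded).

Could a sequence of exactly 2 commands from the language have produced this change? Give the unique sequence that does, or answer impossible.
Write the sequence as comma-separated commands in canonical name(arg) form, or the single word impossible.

key: order matters: swapping arc(right, 4) and straight(1) lands elsewhere
begin: (2, -2) facing W
step 1 (arc(right, 4)): (-2, 2) facing N
step 2 (straight(1)): (-2, 3) facing N
all 25 alternatives checked — unique.

arc(right, 4), straight(1)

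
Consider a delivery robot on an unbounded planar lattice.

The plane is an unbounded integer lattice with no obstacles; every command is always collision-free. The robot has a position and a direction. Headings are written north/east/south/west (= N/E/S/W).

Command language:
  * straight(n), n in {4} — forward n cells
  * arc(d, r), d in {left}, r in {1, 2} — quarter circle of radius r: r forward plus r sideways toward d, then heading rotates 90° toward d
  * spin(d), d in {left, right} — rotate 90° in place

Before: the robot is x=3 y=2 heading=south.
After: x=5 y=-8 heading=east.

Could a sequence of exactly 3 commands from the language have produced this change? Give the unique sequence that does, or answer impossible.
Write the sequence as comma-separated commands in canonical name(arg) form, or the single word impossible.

key: order matters: swapping straight(4) and arc(left, 2) lands elsewhere
initial: x=3 y=2 heading=south
step 1 (straight(4)): x=3 y=-2 heading=south
step 2 (straight(4)): x=3 y=-6 heading=south
step 3 (arc(left, 2)): x=5 y=-8 heading=east
no other 3-command option fits: unique.

straight(4), straight(4), arc(left, 2)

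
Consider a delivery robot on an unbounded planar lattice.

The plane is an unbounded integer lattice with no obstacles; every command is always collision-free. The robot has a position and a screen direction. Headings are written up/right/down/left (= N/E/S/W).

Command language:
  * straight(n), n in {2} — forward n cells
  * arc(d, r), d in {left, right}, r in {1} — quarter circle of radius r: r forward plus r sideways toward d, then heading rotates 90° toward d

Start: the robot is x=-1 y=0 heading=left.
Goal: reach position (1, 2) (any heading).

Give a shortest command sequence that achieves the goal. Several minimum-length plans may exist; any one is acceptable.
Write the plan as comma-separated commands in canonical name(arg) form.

t0: x=-1 y=0 heading=left
t=1 arc(right, 1) ⇒ x=-2 y=1 heading=up
t=2 arc(right, 1) ⇒ x=-1 y=2 heading=right
t=3 straight(2) ⇒ x=1 y=2 heading=right
minimal: 3 command(s), checked below 3.

arc(right, 1), arc(right, 1), straight(2)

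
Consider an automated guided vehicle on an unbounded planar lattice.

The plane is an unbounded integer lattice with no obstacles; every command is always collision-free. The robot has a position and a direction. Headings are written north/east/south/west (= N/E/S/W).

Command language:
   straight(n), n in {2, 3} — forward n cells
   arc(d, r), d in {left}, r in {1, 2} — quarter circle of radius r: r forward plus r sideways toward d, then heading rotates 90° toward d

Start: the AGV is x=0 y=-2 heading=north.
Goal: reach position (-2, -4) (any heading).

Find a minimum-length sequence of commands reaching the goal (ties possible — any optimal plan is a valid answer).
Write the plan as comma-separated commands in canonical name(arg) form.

arc(left, 2), arc(left, 2), arc(left, 2)

begin: x=0 y=-2 heading=north
[1] after arc(left, 2): x=-2 y=0 heading=west
[2] after arc(left, 2): x=-4 y=-2 heading=south
[3] after arc(left, 2): x=-2 y=-4 heading=east
minimal: 3 command(s), checked below 3.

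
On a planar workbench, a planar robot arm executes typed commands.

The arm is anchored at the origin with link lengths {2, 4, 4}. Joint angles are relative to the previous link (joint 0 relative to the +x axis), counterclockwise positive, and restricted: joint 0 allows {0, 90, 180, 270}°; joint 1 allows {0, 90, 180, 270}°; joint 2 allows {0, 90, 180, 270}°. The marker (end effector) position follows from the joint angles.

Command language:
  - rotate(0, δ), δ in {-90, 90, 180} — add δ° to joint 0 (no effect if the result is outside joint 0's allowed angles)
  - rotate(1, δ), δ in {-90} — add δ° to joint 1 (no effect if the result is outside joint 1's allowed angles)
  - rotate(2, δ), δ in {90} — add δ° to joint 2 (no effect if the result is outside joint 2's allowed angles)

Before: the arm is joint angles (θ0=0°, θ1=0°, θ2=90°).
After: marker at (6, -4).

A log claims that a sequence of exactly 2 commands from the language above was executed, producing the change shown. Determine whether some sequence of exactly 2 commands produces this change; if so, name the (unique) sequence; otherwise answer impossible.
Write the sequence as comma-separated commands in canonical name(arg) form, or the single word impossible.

from: joint angles (θ0=0°, θ1=0°, θ2=90°)
step 1 (rotate(2, 90)): joint angles (θ0=0°, θ1=0°, θ2=180°)
step 2 (rotate(2, 90)): joint angles (θ0=0°, θ1=0°, θ2=270°)
all 25 alternatives checked — unique.

rotate(2, 90), rotate(2, 90)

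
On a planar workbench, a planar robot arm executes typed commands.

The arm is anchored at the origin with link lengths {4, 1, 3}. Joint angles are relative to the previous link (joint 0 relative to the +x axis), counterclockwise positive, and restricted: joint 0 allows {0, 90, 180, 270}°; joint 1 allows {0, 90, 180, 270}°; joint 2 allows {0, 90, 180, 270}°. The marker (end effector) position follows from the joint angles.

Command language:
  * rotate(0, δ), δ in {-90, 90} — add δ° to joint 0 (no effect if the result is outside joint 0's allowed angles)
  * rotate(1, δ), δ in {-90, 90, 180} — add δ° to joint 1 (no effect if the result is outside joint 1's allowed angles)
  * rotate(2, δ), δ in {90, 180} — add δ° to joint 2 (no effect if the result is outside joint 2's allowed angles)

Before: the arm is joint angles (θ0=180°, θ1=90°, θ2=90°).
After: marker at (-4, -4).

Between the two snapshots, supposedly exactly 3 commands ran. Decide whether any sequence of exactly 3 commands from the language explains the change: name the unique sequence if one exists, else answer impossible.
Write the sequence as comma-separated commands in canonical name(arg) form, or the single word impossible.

from: joint angles (θ0=180°, θ1=90°, θ2=90°)
1. rotate(2, 90) → joint angles (θ0=180°, θ1=90°, θ2=180°)
2. rotate(2, 90) → joint angles (θ0=180°, θ1=90°, θ2=270°)
3. rotate(2, 90) → joint angles (θ0=180°, θ1=90°, θ2=0°)
all 343 alternatives checked — unique.

rotate(2, 90), rotate(2, 90), rotate(2, 90)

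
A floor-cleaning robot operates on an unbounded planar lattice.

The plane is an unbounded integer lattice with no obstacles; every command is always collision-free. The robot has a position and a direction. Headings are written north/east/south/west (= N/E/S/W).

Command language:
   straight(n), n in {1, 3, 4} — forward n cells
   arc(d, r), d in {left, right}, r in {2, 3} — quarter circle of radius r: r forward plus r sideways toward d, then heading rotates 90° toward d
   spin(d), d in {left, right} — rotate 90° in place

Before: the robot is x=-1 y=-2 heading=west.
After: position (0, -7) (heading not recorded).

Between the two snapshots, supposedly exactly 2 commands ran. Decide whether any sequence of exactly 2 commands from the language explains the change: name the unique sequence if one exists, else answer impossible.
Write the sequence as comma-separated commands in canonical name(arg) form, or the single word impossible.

key: running arc(left, 3) before arc(left, 2) would end elsewhere — order is forced
t0: x=-1 y=-2 heading=west
step 1 (arc(left, 2)): x=-3 y=-4 heading=south
step 2 (arc(left, 3)): x=0 y=-7 heading=east
no other 2-command option fits: unique.

arc(left, 2), arc(left, 3)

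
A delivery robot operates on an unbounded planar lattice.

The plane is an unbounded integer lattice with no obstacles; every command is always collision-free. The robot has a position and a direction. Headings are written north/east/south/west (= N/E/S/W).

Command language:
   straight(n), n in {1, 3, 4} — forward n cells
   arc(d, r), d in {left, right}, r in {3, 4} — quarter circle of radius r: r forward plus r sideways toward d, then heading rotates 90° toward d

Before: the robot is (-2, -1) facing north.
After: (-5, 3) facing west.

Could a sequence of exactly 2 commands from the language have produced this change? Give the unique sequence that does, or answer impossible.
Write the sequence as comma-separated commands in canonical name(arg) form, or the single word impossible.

straight(1), arc(left, 3)

key: running arc(left, 3) before straight(1) would end elsewhere — order is forced
from: (-2, -1) facing north
t=1 straight(1) ⇒ (-2, 0) facing north
t=2 arc(left, 3) ⇒ (-5, 3) facing west
no rival 2-sequence matches.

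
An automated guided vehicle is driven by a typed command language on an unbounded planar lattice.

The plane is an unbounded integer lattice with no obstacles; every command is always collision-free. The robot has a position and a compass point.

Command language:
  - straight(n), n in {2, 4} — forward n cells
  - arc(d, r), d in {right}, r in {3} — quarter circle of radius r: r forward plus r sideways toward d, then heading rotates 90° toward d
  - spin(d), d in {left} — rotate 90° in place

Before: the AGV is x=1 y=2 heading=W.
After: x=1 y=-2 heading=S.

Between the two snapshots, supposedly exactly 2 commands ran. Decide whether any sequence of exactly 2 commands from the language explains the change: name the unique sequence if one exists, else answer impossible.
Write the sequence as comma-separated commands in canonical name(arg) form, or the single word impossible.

key: cell and facing (now S) both changed — the 2 commands mix motion and turning
t0: x=1 y=2 heading=W
1. spin(left) → x=1 y=2 heading=S
2. straight(4) → x=1 y=-2 heading=S
all 16 alternatives checked — unique.

spin(left), straight(4)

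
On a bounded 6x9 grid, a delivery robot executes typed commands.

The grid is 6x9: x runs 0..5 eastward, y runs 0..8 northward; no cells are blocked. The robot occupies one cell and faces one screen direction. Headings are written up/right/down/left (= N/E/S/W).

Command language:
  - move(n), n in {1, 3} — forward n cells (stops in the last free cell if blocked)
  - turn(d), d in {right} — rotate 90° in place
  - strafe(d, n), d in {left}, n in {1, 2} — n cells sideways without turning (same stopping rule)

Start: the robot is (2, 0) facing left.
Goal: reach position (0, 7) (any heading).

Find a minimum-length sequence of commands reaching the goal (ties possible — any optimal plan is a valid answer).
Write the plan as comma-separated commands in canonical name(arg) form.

move(3), turn(right), move(1), move(3), move(3)

from: (2, 0) facing left
1. move(3) → (0, 0) facing left
2. turn(right) → (0, 0) facing up
3. move(1) → (0, 1) facing up
4. move(3) → (0, 4) facing up
5. move(3) → (0, 7) facing up
nothing shorter than 5 reaches the goal.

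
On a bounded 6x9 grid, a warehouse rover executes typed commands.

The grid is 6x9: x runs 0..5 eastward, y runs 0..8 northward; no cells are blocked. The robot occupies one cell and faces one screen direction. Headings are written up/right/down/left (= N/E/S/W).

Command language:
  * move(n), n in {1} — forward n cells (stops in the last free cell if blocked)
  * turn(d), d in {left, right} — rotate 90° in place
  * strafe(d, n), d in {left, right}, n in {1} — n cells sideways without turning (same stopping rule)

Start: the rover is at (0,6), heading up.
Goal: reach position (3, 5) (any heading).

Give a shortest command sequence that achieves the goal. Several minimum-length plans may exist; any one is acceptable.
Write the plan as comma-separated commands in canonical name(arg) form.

strafe(right, 1), strafe(right, 1), strafe(right, 1), turn(right), strafe(right, 1)

begin: at (0,6), heading up
1. strafe(right, 1) → at (1,6), heading up
2. strafe(right, 1) → at (2,6), heading up
3. strafe(right, 1) → at (3,6), heading up
4. turn(right) → at (3,6), heading right
5. strafe(right, 1) → at (3,5), heading right
shorter routes all fall short; 5 is best.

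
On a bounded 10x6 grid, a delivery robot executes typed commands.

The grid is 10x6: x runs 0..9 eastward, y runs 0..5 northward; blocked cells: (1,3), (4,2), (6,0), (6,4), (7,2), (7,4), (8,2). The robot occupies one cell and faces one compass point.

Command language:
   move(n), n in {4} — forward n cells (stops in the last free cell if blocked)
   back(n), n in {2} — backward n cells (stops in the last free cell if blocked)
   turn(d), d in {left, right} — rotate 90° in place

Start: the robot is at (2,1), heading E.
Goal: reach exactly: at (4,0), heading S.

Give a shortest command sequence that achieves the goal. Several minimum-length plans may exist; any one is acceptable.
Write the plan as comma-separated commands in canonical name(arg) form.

begin: at (2,1), heading E
t=1 back(2) ⇒ at (0,1), heading E
t=2 move(4) ⇒ at (4,1), heading E
t=3 turn(right) ⇒ at (4,1), heading S
t=4 move(4) ⇒ at (4,0), heading S
minimal: 4 command(s), checked below 4.

back(2), move(4), turn(right), move(4)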